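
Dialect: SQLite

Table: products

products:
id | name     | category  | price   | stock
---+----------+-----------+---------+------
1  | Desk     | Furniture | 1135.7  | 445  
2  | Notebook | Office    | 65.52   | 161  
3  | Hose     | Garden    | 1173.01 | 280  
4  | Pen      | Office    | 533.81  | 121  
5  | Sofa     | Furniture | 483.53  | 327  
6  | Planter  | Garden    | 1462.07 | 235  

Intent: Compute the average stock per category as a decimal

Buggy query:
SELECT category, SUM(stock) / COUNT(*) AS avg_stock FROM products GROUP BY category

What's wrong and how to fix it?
Bug: SUM(stock) and COUNT(*) are both integers; the division truncates the fractional part

Fix: Multiply by 1.0 (or CAST to REAL) to force floating-point division

Corrected query:
SELECT category, SUM(stock) * 1.0 / COUNT(*) AS avg_stock FROM products GROUP BY category

Result:
category  | avg_stock
----------+----------
Furniture | 386      
Garden    | 257.5    
Office    | 141      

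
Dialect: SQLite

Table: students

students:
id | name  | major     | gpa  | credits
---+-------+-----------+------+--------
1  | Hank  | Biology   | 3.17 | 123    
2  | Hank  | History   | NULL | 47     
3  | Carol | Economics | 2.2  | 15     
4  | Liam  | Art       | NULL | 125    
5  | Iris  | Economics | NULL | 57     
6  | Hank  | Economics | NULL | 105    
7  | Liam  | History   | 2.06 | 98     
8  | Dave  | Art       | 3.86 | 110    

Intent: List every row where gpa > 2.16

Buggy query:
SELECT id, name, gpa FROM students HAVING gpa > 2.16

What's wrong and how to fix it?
Bug: This is a non-aggregate query (no GROUP BY, no aggregates), so in SQLite the HAVING clause is invalid here; a row-level condition belongs in WHERE

Fix: Use WHERE for row-level filtering

Corrected query:
SELECT id, name, gpa FROM students WHERE gpa > 2.16

Result:
id | name  | gpa 
---+-------+-----
1  | Hank  | 3.17
3  | Carol | 2.2 
8  | Dave  | 3.86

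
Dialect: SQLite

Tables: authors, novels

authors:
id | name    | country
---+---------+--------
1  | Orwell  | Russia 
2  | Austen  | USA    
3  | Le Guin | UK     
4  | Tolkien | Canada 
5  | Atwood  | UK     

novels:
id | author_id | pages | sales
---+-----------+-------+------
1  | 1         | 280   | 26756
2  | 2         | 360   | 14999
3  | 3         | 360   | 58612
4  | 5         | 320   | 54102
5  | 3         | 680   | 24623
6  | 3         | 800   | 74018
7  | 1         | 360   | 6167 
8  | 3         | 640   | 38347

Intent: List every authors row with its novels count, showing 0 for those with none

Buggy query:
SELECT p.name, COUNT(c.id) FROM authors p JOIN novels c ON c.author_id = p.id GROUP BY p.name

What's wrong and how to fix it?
Bug: INNER JOIN drops authors rows that have no matching novels rows

Fix: Use LEFT JOIN so parents without children still appear (COUNT(c.id) gives 0)

Corrected query:
SELECT p.name, COUNT(c.id) FROM authors p LEFT JOIN novels c ON c.author_id = p.id GROUP BY p.name

Result:
name    | COUNT(c.id)
--------+------------
Atwood  | 1          
Austen  | 1          
Le Guin | 4          
Orwell  | 2          
Tolkien | 0          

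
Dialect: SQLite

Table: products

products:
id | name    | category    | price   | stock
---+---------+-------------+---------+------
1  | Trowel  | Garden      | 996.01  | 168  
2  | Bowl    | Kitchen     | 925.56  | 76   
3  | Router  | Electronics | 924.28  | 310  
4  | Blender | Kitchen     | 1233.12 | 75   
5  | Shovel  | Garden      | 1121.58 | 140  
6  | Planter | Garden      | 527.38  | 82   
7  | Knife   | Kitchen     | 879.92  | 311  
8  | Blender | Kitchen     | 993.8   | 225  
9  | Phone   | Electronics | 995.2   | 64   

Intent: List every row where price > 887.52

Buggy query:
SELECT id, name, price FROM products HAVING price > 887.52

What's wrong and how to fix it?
Bug: This is a non-aggregate query (no GROUP BY, no aggregates), so in SQLite the HAVING clause is invalid here; a row-level condition belongs in WHERE

Fix: Use WHERE for row-level filtering

Corrected query:
SELECT id, name, price FROM products WHERE price > 887.52

Result:
id | name    | price  
---+---------+--------
1  | Trowel  | 996.01 
2  | Bowl    | 925.56 
3  | Router  | 924.28 
4  | Blender | 1233.12
5  | Shovel  | 1121.58
8  | Blender | 993.8  
9  | Phone   | 995.2  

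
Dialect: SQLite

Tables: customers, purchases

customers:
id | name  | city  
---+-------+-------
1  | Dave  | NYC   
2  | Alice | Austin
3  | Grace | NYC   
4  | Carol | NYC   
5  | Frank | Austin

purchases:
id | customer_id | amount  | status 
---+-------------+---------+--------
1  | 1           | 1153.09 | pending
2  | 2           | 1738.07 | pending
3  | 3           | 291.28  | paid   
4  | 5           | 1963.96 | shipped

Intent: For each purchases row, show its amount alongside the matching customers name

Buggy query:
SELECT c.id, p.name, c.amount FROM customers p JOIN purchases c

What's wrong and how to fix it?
Bug: Missing join condition: each purchases row is matched to all customers rows instead of just its own

Fix: Add ON c.customer_id = p.id to the JOIN

Corrected query:
SELECT c.id, p.name, c.amount FROM customers p JOIN purchases c ON c.customer_id = p.id

Result:
id | name  | amount 
---+-------+--------
1  | Dave  | 1153.09
2  | Alice | 1738.07
3  | Grace | 291.28 
4  | Frank | 1963.96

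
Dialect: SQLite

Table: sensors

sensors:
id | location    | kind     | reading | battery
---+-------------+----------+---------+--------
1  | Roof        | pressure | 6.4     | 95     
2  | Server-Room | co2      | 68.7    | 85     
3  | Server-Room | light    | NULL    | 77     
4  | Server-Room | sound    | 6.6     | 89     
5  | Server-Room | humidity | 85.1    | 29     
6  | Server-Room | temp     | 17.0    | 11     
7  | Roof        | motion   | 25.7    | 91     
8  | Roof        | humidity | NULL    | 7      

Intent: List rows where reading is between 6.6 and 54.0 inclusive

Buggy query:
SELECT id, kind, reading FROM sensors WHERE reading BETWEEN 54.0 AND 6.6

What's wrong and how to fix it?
Bug: BETWEEN expects the lower bound first; with 54.0 AND 6.6 the range is empty

Fix: Write BETWEEN 6.6 AND 54.0

Corrected query:
SELECT id, kind, reading FROM sensors WHERE reading BETWEEN 6.6 AND 54.0

Result:
id | kind   | reading
---+--------+--------
4  | sound  | 6.6    
6  | temp   | 17     
7  | motion | 25.7   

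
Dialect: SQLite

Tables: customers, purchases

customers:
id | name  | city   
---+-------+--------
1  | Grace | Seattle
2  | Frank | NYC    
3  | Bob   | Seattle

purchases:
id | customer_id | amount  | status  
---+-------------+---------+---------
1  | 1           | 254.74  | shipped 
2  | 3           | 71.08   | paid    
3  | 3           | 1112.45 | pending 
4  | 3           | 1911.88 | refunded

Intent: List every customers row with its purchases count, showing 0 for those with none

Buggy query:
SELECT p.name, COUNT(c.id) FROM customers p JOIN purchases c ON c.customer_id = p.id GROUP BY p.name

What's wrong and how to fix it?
Bug: An inner join excludes parents with zero children

Fix: Use LEFT JOIN so parents without children still appear (COUNT(c.id) gives 0)

Corrected query:
SELECT p.name, COUNT(c.id) FROM customers p LEFT JOIN purchases c ON c.customer_id = p.id GROUP BY p.name

Result:
name  | COUNT(c.id)
------+------------
Bob   | 3          
Frank | 0          
Grace | 1          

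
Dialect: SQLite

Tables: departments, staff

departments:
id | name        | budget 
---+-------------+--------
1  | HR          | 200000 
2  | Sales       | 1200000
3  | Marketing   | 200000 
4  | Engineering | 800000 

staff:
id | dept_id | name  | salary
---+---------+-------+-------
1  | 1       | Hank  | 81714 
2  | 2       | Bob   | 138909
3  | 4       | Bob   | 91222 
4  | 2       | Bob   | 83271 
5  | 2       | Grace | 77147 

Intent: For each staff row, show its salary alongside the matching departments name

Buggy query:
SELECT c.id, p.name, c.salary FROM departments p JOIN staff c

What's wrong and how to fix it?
Bug: JOIN with no ON clause produces a cartesian product; every staff row pairs with every departments row

Fix: Specify the join condition linking the foreign key to the parent id

Corrected query:
SELECT c.id, p.name, c.salary FROM departments p JOIN staff c ON c.dept_id = p.id

Result:
id | name        | salary
---+-------------+-------
1  | HR          | 81714 
2  | Sales       | 138909
3  | Engineering | 91222 
4  | Sales       | 83271 
5  | Sales       | 77147 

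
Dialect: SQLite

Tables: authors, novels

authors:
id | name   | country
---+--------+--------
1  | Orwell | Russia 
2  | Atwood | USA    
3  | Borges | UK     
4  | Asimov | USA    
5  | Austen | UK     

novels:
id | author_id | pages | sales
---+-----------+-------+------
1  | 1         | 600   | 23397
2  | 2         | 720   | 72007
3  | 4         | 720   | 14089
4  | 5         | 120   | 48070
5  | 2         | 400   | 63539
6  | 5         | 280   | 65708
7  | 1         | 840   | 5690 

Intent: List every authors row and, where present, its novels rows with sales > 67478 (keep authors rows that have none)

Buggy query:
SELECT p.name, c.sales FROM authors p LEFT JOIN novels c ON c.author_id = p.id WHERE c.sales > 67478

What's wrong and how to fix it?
Bug: Filtering c.sales in WHERE discards the NULL rows produced by LEFT JOIN, turning it into an inner join

Fix: Move the right-table condition into the ON clause so unmatched parents are kept

Corrected query:
SELECT p.name, c.sales FROM authors p LEFT JOIN novels c ON c.author_id = p.id AND c.sales > 67478

Result:
name   | sales
-------+------
Orwell | NULL 
Atwood | 72007
Borges | NULL 
Asimov | NULL 
Austen | NULL 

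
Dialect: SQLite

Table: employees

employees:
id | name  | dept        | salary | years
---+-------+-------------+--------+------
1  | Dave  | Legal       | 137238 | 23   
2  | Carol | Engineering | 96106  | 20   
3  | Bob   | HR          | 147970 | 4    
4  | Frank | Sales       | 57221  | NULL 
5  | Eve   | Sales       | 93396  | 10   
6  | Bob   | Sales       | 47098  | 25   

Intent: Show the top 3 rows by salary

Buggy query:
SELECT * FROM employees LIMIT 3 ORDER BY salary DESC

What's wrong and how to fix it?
Bug: LIMIT must come after ORDER BY

Fix: Swap the clauses: ORDER BY first, then LIMIT

Corrected query:
SELECT * FROM employees ORDER BY salary DESC LIMIT 3

Result:
id | name  | dept        | salary | years
---+-------+-------------+--------+------
3  | Bob   | HR          | 147970 | 4    
1  | Dave  | Legal       | 137238 | 23   
2  | Carol | Engineering | 96106  | 20   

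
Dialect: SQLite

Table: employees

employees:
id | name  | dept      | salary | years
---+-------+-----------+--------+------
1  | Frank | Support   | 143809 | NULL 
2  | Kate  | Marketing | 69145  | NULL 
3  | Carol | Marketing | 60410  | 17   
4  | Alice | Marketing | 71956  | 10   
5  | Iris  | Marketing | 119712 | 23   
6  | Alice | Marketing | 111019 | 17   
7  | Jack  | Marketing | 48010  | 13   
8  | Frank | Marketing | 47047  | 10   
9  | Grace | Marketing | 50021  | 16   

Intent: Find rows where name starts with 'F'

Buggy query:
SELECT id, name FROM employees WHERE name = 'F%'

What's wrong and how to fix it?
Bug: '=' compares the literal string including the % character; pattern matching needs LIKE

Fix: Replace '=' with LIKE so 'F%' is treated as a pattern

Corrected query:
SELECT id, name FROM employees WHERE name LIKE 'F%'

Result:
id | name 
---+------
1  | Frank
8  | Frank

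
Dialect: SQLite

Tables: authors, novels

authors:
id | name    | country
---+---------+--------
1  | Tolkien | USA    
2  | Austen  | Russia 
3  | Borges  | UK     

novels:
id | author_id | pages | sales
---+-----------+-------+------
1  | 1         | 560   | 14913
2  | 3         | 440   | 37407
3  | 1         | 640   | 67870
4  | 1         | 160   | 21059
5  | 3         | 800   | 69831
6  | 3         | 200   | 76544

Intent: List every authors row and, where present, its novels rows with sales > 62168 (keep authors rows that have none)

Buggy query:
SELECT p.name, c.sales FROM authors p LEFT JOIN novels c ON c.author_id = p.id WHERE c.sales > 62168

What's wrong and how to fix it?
Bug: A WHERE condition on the right-hand table after LEFT JOIN drops unmatched parents

Fix: Move the right-table condition into the ON clause so unmatched parents are kept

Corrected query:
SELECT p.name, c.sales FROM authors p LEFT JOIN novels c ON c.author_id = p.id AND c.sales > 62168

Result:
name    | sales
--------+------
Tolkien | 67870
Austen  | NULL 
Borges  | 69831
Borges  | 76544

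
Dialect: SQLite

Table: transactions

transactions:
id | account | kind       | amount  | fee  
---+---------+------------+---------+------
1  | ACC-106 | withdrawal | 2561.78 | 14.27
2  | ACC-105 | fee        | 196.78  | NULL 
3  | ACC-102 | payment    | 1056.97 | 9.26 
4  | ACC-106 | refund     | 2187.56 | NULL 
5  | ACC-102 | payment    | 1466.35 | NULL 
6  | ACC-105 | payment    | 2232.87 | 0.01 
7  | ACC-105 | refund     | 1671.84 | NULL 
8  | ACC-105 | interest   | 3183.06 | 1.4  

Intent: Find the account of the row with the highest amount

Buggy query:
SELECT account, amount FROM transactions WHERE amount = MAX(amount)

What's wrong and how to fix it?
Bug: MAX(amount) is an aggregate and cannot be used directly in WHERE

Fix: Use a subquery: WHERE amount = (SELECT MAX(amount) FROM transactions)

Corrected query:
SELECT account, amount FROM transactions WHERE amount = (SELECT MAX(amount) FROM transactions)

Result:
account | amount 
--------+--------
ACC-105 | 3183.06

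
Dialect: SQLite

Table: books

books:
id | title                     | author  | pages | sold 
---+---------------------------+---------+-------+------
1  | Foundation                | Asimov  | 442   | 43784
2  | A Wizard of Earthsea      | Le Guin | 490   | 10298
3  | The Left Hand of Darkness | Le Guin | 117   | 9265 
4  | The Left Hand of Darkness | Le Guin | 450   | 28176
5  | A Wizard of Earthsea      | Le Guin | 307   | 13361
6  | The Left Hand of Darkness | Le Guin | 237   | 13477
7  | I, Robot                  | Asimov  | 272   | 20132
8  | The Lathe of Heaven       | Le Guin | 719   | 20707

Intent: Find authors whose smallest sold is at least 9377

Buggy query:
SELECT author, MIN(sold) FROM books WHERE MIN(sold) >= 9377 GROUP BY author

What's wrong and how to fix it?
Bug: MIN() in WHERE is a misuse of aggregate

Fix: Use HAVING for the per-group MIN condition

Corrected query:
SELECT author, MIN(sold) FROM books GROUP BY author HAVING MIN(sold) >= 9377

Result:
author | MIN(sold)
-------+----------
Asimov | 20132    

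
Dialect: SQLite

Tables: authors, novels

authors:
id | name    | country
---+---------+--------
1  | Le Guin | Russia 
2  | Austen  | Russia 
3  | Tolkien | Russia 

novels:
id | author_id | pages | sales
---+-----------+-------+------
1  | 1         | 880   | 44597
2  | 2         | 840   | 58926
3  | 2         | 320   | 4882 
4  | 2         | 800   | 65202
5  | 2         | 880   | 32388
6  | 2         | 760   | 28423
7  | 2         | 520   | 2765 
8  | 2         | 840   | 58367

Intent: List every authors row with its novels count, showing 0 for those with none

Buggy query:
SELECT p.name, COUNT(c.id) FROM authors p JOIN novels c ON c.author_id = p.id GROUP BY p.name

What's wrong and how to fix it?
Bug: INNER JOIN drops authors rows that have no matching novels rows

Fix: Use LEFT JOIN so parents without children still appear (COUNT(c.id) gives 0)

Corrected query:
SELECT p.name, COUNT(c.id) FROM authors p LEFT JOIN novels c ON c.author_id = p.id GROUP BY p.name

Result:
name    | COUNT(c.id)
--------+------------
Austen  | 7          
Le Guin | 1          
Tolkien | 0          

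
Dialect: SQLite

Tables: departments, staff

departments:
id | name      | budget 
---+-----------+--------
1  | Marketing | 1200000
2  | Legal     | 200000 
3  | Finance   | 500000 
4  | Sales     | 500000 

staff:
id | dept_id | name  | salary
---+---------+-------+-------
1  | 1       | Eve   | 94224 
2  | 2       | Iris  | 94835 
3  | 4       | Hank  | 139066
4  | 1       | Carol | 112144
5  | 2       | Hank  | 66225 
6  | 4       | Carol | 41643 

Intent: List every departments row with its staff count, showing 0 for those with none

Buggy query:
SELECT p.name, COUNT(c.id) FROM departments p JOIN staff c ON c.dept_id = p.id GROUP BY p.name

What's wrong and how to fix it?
Bug: INNER JOIN drops departments rows that have no matching staff rows

Fix: Switch to LEFT JOIN to retain unmatched parent rows

Corrected query:
SELECT p.name, COUNT(c.id) FROM departments p LEFT JOIN staff c ON c.dept_id = p.id GROUP BY p.name

Result:
name      | COUNT(c.id)
----------+------------
Finance   | 0          
Legal     | 2          
Marketing | 2          
Sales     | 2          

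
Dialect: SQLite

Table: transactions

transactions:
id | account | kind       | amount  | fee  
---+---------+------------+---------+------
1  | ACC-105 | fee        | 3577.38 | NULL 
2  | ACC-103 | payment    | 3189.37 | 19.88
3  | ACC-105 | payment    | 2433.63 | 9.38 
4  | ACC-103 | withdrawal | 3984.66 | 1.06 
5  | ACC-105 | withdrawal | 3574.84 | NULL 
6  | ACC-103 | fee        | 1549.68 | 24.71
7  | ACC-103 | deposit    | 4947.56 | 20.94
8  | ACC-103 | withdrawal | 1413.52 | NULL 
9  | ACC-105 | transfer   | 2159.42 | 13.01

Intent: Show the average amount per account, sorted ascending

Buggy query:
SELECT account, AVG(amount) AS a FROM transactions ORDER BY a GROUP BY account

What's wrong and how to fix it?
Bug: ORDER BY appears before GROUP BY; SQL clause order requires GROUP BY first

Fix: Reorder: SELECT … FROM … GROUP BY … ORDER BY …

Corrected query:
SELECT account, AVG(amount) AS a FROM transactions GROUP BY account ORDER BY a

Result:
account | a        
--------+----------
ACC-105 | 2936.3175
ACC-103 | 3016.958 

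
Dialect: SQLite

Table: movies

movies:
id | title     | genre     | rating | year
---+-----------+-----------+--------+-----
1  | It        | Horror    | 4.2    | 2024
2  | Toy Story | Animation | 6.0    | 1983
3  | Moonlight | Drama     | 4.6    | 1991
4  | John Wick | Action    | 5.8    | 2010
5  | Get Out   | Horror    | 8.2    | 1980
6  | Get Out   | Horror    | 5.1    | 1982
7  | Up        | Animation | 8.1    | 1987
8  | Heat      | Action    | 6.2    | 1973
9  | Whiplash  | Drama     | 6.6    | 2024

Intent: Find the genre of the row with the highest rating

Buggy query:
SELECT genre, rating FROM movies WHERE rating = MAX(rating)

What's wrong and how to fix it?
Bug: MAX(rating) is an aggregate and cannot be used directly in WHERE

Fix: Use a subquery: WHERE rating = (SELECT MAX(rating) FROM movies)

Corrected query:
SELECT genre, rating FROM movies WHERE rating = (SELECT MAX(rating) FROM movies)

Result:
genre  | rating
-------+-------
Horror | 8.2   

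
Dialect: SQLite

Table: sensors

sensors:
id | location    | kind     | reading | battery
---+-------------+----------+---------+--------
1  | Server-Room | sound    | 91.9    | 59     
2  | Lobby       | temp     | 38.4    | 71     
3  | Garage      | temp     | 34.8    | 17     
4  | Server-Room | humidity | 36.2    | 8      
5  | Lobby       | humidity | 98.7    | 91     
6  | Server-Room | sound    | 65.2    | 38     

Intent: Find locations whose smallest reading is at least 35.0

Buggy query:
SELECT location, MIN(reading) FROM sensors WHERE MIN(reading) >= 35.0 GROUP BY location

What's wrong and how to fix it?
Bug: Aggregates like MIN are computed per group after WHERE runs

Fix: Use HAVING for the per-group MIN condition

Corrected query:
SELECT location, MIN(reading) FROM sensors GROUP BY location HAVING MIN(reading) >= 35.0

Result:
location    | MIN(reading)
------------+-------------
Lobby       | 38.4        
Server-Room | 36.2        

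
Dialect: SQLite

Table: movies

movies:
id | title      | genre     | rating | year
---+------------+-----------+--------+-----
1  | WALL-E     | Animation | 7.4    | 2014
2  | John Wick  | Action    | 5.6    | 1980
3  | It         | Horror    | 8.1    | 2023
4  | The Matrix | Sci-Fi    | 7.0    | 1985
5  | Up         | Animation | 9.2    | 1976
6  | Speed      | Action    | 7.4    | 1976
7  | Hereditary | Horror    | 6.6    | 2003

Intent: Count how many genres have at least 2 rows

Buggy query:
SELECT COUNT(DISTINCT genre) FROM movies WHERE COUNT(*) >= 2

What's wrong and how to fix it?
Bug: WHERE filters individual rows, not groups, so a group-level COUNT is invalid there

Fix: Group first with HAVING COUNT(*) >= 2, then COUNT the resulting groups

Corrected query:
SELECT COUNT(*) FROM (SELECT genre FROM movies GROUP BY genre HAVING COUNT(*) >= 2)

Result:
COUNT(*)
--------
3       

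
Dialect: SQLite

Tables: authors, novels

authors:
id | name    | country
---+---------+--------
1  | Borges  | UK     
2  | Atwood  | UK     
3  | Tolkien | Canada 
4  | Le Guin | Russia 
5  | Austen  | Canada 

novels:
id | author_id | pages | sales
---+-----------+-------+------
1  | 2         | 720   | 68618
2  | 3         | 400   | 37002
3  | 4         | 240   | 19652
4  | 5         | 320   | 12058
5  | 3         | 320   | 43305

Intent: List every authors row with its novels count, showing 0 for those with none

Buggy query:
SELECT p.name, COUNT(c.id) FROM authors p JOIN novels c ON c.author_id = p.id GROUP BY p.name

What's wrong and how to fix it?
Bug: An inner join excludes parents with zero children

Fix: Use LEFT JOIN so parents without children still appear (COUNT(c.id) gives 0)

Corrected query:
SELECT p.name, COUNT(c.id) FROM authors p LEFT JOIN novels c ON c.author_id = p.id GROUP BY p.name

Result:
name    | COUNT(c.id)
--------+------------
Atwood  | 1          
Austen  | 1          
Borges  | 0          
Le Guin | 1          
Tolkien | 2          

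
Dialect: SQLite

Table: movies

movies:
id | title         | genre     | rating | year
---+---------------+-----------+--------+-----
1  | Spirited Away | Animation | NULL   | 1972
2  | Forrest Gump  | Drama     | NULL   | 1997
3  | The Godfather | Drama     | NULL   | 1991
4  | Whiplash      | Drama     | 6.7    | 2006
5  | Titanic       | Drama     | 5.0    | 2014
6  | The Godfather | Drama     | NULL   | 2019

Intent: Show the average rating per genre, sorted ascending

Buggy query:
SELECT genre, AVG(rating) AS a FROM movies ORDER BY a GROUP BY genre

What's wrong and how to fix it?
Bug: ORDER BY appears before GROUP BY; SQL clause order requires GROUP BY first

Fix: Move ORDER BY to the end, after GROUP BY

Corrected query:
SELECT genre, AVG(rating) AS a FROM movies GROUP BY genre ORDER BY a

Result:
genre     | a   
----------+-----
Animation | NULL
Drama     | 5.85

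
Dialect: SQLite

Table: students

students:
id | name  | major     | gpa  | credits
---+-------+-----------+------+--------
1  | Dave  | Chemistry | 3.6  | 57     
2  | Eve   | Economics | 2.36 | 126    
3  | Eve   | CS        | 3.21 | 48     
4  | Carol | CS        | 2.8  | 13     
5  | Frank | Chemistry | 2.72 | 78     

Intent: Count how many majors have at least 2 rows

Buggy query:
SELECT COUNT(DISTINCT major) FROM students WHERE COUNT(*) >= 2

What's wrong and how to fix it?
Bug: COUNT(*) cannot appear in WHERE; the per-group count doesn't exist yet

Fix: Group first with HAVING COUNT(*) >= 2, then COUNT the resulting groups

Corrected query:
SELECT COUNT(*) FROM (SELECT major FROM students GROUP BY major HAVING COUNT(*) >= 2)

Result:
COUNT(*)
--------
2       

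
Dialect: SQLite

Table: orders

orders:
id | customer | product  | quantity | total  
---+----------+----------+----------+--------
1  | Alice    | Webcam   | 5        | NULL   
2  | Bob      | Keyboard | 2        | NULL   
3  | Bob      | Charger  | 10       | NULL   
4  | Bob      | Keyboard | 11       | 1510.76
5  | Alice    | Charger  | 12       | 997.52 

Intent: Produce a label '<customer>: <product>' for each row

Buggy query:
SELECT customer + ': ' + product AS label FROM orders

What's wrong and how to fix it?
Bug: SQLite uses || for string concatenation; + coerces text to numbers (yielding 0)

Fix: Replace + with || to concatenate text

Corrected query:
SELECT customer || ': ' || product AS label FROM orders

Result:
label         
--------------
Alice: Webcam 
Bob: Keyboard 
Bob: Charger  
Bob: Keyboard 
Alice: Charger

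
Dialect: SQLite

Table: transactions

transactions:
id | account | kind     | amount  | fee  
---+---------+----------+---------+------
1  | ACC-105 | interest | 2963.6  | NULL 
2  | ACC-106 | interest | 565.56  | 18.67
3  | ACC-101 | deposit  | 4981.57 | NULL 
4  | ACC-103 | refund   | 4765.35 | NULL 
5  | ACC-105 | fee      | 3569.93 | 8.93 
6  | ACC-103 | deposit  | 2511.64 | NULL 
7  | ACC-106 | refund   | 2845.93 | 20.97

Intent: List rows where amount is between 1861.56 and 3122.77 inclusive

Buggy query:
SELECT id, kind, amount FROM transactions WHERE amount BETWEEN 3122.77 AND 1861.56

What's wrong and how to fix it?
Bug: BETWEEN expects the lower bound first; with 3122.77 AND 1861.56 the range is empty

Fix: Swap the bounds so the smaller value comes first

Corrected query:
SELECT id, kind, amount FROM transactions WHERE amount BETWEEN 1861.56 AND 3122.77

Result:
id | kind     | amount 
---+----------+--------
1  | interest | 2963.6 
6  | deposit  | 2511.64
7  | refund   | 2845.93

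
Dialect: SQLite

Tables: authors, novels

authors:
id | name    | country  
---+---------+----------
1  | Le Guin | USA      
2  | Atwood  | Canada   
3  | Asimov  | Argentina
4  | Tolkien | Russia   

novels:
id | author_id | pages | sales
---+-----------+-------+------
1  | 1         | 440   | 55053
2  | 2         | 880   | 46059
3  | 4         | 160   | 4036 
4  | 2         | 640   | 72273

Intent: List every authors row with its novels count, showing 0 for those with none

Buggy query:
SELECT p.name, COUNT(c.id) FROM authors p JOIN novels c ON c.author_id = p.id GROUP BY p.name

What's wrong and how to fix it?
Bug: INNER JOIN drops authors rows that have no matching novels rows

Fix: Use LEFT JOIN so parents without children still appear (COUNT(c.id) gives 0)

Corrected query:
SELECT p.name, COUNT(c.id) FROM authors p LEFT JOIN novels c ON c.author_id = p.id GROUP BY p.name

Result:
name    | COUNT(c.id)
--------+------------
Asimov  | 0          
Atwood  | 2          
Le Guin | 1          
Tolkien | 1          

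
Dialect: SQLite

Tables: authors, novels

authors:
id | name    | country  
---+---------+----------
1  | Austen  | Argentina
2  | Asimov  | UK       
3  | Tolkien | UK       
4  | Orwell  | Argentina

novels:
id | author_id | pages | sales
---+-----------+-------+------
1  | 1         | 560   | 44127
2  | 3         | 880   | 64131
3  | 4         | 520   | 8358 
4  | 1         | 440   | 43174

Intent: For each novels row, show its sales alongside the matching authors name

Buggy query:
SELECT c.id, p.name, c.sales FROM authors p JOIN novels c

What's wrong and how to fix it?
Bug: Missing join condition: each novels row is matched to all authors rows instead of just its own

Fix: Add ON c.author_id = p.id to the JOIN

Corrected query:
SELECT c.id, p.name, c.sales FROM authors p JOIN novels c ON c.author_id = p.id

Result:
id | name    | sales
---+---------+------
1  | Austen  | 44127
2  | Tolkien | 64131
3  | Orwell  | 8358 
4  | Austen  | 43174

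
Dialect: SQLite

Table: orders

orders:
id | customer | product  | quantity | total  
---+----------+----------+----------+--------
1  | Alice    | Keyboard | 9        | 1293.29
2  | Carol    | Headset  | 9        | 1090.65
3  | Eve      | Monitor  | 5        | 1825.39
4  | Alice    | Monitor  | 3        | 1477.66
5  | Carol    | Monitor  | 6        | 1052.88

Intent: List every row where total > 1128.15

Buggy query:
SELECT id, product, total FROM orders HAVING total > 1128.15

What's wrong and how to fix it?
Bug: HAVING filters the output of aggregation, but this query has no GROUP BY and no aggregate functions, so SQLite rejects it (HAVING clause on a non-aggregate query); the condition here is per row

Fix: Use WHERE for row-level filtering

Corrected query:
SELECT id, product, total FROM orders WHERE total > 1128.15

Result:
id | product  | total  
---+----------+--------
1  | Keyboard | 1293.29
3  | Monitor  | 1825.39
4  | Monitor  | 1477.66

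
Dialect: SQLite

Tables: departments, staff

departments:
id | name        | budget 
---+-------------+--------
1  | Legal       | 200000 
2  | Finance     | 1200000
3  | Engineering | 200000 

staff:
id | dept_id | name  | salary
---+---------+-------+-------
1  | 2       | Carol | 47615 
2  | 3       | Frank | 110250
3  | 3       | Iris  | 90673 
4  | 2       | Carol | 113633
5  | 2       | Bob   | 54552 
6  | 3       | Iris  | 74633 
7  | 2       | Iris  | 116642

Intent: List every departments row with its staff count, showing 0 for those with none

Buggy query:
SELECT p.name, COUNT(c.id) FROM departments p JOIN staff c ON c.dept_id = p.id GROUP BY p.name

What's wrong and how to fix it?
Bug: INNER JOIN drops departments rows that have no matching staff rows

Fix: Switch to LEFT JOIN to retain unmatched parent rows

Corrected query:
SELECT p.name, COUNT(c.id) FROM departments p LEFT JOIN staff c ON c.dept_id = p.id GROUP BY p.name

Result:
name        | COUNT(c.id)
------------+------------
Engineering | 3          
Finance     | 4          
Legal       | 0          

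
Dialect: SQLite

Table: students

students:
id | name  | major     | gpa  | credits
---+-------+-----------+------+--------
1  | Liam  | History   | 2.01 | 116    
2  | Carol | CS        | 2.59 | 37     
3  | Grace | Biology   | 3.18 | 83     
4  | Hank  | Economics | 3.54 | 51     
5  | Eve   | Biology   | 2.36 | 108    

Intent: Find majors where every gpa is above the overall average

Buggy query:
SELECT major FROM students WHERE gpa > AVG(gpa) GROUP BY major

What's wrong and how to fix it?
Bug: WHERE evaluates per row before aggregation, so AVG() is unavailable

Fix: Use a subquery for AVG and a HAVING MIN(...) filter so the condition holds for every row in the group

Corrected query:
SELECT major FROM students GROUP BY major HAVING MIN(gpa) > (SELECT AVG(gpa) FROM students)

Result:
major    
---------
Economics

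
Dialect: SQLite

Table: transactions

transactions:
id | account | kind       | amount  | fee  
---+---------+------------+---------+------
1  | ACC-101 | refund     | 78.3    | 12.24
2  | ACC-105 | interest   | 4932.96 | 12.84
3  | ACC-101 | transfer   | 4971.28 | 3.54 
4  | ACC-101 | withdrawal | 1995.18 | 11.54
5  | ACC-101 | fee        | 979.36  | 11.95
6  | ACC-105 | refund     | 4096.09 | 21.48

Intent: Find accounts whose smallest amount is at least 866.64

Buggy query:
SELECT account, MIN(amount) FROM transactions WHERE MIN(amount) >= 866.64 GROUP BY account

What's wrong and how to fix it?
Bug: Aggregates like MIN are computed per group after WHERE runs

Fix: Replace WHERE with HAVING after the GROUP BY

Corrected query:
SELECT account, MIN(amount) FROM transactions GROUP BY account HAVING MIN(amount) >= 866.64

Result:
account | MIN(amount)
--------+------------
ACC-105 | 4096.09    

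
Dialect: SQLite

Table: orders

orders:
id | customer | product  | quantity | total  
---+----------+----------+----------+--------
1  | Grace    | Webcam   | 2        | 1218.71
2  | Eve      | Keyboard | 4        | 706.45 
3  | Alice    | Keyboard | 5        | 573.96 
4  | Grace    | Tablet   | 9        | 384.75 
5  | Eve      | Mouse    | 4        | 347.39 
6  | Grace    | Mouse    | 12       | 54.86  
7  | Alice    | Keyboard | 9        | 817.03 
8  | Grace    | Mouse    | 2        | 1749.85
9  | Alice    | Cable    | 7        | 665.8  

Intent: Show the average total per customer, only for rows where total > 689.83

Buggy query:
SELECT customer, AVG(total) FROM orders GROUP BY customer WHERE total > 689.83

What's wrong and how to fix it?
Bug: WHERE cannot follow GROUP BY

Fix: Move the WHERE clause before GROUP BY

Corrected query:
SELECT customer, AVG(total) FROM orders WHERE total > 689.83 GROUP BY customer

Result:
customer | AVG(total)
---------+-----------
Alice    | 817.03    
Eve      | 706.45    
Grace    | 1484.28   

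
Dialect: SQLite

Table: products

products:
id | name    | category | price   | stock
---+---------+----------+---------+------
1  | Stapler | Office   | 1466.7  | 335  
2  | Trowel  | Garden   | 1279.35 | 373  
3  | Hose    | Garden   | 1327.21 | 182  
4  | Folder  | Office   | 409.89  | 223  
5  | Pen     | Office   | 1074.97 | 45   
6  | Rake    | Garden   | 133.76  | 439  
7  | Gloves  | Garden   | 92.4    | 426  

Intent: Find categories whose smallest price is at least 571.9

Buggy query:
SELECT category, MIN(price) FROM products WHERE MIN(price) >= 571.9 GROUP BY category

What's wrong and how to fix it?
Bug: Aggregates like MIN are computed per group after WHERE runs

Fix: Replace WHERE with HAVING after the GROUP BY

Corrected query:
SELECT category, MIN(price) FROM products GROUP BY category HAVING MIN(price) >= 571.9

Result:
(no rows)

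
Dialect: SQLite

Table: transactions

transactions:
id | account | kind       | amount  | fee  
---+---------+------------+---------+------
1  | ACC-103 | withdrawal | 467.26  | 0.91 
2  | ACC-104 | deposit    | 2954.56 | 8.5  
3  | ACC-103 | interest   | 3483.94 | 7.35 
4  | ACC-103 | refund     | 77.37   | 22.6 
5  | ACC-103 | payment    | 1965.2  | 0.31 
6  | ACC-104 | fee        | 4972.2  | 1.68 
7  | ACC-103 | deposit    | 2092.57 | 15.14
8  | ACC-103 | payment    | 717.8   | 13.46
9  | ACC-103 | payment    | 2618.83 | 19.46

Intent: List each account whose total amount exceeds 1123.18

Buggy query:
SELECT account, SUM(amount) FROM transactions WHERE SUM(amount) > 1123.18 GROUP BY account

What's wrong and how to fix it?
Bug: SUM(amount) is an aggregate, but WHERE filters rows before aggregation

Fix: Use HAVING (which filters groups after aggregation) instead of WHERE

Corrected query:
SELECT account, SUM(amount) FROM transactions GROUP BY account HAVING SUM(amount) > 1123.18

Result:
account | SUM(amount)
--------+------------
ACC-103 | 11422.97   
ACC-104 | 7926.76    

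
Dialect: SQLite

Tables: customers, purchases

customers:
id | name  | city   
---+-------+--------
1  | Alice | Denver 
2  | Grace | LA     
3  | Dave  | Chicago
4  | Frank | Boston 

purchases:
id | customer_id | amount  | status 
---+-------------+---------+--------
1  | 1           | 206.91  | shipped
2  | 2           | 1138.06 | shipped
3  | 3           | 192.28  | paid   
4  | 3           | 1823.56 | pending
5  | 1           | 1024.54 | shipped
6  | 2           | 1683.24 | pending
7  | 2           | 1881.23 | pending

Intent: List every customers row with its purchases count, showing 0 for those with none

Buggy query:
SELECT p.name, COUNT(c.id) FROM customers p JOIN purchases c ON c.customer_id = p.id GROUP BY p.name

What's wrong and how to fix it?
Bug: INNER JOIN drops customers rows that have no matching purchases rows

Fix: Switch to LEFT JOIN to retain unmatched parent rows

Corrected query:
SELECT p.name, COUNT(c.id) FROM customers p LEFT JOIN purchases c ON c.customer_id = p.id GROUP BY p.name

Result:
name  | COUNT(c.id)
------+------------
Alice | 2          
Dave  | 2          
Frank | 0          
Grace | 3          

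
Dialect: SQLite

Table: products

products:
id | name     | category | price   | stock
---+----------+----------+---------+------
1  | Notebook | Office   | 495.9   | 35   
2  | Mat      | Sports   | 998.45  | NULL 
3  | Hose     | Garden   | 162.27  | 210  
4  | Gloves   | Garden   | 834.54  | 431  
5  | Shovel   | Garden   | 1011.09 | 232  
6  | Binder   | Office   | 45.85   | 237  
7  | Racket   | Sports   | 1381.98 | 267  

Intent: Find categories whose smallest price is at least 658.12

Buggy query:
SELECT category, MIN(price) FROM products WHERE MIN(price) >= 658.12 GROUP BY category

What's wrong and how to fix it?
Bug: Aggregates like MIN are computed per group after WHERE runs

Fix: Use HAVING for the per-group MIN condition

Corrected query:
SELECT category, MIN(price) FROM products GROUP BY category HAVING MIN(price) >= 658.12

Result:
category | MIN(price)
---------+-----------
Sports   | 998.45    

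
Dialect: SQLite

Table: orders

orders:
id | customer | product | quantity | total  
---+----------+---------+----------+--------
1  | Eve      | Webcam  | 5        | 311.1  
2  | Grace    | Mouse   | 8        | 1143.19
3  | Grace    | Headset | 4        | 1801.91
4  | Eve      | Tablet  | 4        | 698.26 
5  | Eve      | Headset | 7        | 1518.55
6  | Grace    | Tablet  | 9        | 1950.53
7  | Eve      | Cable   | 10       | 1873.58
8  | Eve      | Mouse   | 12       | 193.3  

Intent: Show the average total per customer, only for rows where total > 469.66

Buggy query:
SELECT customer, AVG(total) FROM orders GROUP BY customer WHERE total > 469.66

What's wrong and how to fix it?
Bug: Row-level WHERE must come before GROUP BY in the clause order

Fix: Place WHERE between FROM and GROUP BY

Corrected query:
SELECT customer, AVG(total) FROM orders WHERE total > 469.66 GROUP BY customer

Result:
customer | AVG(total) 
---------+------------
Eve      | 1363.463333
Grace    | 1631.876667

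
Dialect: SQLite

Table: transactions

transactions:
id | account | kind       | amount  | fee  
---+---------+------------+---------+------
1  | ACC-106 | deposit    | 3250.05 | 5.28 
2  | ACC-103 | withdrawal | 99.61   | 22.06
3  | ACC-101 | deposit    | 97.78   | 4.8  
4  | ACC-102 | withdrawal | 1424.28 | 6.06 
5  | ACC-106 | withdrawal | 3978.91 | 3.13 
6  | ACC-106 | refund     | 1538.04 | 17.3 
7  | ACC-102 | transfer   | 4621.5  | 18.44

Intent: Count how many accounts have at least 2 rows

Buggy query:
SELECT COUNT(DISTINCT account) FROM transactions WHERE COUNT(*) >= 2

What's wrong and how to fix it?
Bug: COUNT(*) cannot appear in WHERE; the per-group count doesn't exist yet

Fix: Group first with HAVING COUNT(*) >= 2, then COUNT the resulting groups

Corrected query:
SELECT COUNT(*) FROM (SELECT account FROM transactions GROUP BY account HAVING COUNT(*) >= 2)

Result:
COUNT(*)
--------
2       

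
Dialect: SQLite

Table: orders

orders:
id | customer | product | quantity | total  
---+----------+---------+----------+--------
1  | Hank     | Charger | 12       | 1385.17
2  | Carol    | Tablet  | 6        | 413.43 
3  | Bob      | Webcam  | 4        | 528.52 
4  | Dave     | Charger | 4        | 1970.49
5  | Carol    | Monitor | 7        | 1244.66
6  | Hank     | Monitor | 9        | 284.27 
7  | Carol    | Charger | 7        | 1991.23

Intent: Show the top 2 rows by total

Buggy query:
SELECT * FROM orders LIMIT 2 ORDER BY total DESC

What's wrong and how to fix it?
Bug: LIMIT must come after ORDER BY

Fix: Sort with ORDER BY, then apply LIMIT

Corrected query:
SELECT * FROM orders ORDER BY total DESC LIMIT 2

Result:
id | customer | product | quantity | total  
---+----------+---------+----------+--------
7  | Carol    | Charger | 7        | 1991.23
4  | Dave     | Charger | 4        | 1970.49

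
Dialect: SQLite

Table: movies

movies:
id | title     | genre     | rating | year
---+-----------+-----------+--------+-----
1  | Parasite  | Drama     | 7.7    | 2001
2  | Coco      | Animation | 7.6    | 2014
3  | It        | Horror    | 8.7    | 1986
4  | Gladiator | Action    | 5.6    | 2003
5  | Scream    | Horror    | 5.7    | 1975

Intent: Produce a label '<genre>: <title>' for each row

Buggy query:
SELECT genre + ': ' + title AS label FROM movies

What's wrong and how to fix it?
Bug: SQLite uses || for string concatenation; + coerces text to numbers (yielding 0)

Fix: Replace + with || to concatenate text

Corrected query:
SELECT genre || ': ' || title AS label FROM movies

Result:
label            
-----------------
Drama: Parasite  
Animation: Coco  
Horror: It       
Action: Gladiator
Horror: Scream   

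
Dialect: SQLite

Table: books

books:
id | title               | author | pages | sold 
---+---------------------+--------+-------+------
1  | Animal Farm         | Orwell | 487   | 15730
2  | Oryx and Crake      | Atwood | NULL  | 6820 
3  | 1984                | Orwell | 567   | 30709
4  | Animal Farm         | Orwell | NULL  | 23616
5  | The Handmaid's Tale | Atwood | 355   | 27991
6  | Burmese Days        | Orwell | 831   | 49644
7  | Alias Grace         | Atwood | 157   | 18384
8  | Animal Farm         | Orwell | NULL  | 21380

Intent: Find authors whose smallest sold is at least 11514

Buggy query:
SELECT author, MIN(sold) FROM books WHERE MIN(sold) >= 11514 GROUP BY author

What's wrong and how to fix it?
Bug: Aggregates like MIN are computed per group after WHERE runs

Fix: Use HAVING for the per-group MIN condition

Corrected query:
SELECT author, MIN(sold) FROM books GROUP BY author HAVING MIN(sold) >= 11514

Result:
author | MIN(sold)
-------+----------
Orwell | 15730    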